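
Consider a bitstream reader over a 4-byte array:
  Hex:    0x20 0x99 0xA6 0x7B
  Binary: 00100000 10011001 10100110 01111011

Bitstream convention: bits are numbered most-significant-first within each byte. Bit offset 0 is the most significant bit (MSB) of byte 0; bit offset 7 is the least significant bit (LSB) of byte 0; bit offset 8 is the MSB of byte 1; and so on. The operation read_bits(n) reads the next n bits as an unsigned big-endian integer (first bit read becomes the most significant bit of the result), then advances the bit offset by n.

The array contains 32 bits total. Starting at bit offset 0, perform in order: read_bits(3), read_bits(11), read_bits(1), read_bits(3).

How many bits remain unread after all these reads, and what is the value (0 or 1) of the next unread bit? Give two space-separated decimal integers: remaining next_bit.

Answer: 14 1

Derivation:
Read 1: bits[0:3] width=3 -> value=1 (bin 001); offset now 3 = byte 0 bit 3; 29 bits remain
Read 2: bits[3:14] width=11 -> value=38 (bin 00000100110); offset now 14 = byte 1 bit 6; 18 bits remain
Read 3: bits[14:15] width=1 -> value=0 (bin 0); offset now 15 = byte 1 bit 7; 17 bits remain
Read 4: bits[15:18] width=3 -> value=6 (bin 110); offset now 18 = byte 2 bit 2; 14 bits remain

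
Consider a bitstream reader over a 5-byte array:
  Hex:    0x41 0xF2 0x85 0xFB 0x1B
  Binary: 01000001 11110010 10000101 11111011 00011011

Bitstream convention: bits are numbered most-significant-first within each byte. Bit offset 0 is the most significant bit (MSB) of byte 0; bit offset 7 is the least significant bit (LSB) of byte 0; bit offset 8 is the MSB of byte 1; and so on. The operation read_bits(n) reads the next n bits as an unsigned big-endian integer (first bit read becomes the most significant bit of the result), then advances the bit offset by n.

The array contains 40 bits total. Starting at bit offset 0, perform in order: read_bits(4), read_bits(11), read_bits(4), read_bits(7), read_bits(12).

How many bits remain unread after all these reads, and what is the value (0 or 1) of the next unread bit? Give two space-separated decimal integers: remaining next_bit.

Answer: 2 1

Derivation:
Read 1: bits[0:4] width=4 -> value=4 (bin 0100); offset now 4 = byte 0 bit 4; 36 bits remain
Read 2: bits[4:15] width=11 -> value=249 (bin 00011111001); offset now 15 = byte 1 bit 7; 25 bits remain
Read 3: bits[15:19] width=4 -> value=4 (bin 0100); offset now 19 = byte 2 bit 3; 21 bits remain
Read 4: bits[19:26] width=7 -> value=23 (bin 0010111); offset now 26 = byte 3 bit 2; 14 bits remain
Read 5: bits[26:38] width=12 -> value=3782 (bin 111011000110); offset now 38 = byte 4 bit 6; 2 bits remain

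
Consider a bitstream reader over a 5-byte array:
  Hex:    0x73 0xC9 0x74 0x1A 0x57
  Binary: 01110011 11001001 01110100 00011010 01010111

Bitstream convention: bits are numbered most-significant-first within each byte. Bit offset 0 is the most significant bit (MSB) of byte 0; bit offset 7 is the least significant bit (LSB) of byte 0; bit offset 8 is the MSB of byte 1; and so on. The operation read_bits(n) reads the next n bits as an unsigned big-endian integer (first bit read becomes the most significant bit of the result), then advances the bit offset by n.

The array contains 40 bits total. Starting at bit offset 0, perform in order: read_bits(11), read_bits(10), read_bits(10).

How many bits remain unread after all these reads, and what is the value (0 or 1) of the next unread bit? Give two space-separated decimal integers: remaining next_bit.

Answer: 9 0

Derivation:
Read 1: bits[0:11] width=11 -> value=926 (bin 01110011110); offset now 11 = byte 1 bit 3; 29 bits remain
Read 2: bits[11:21] width=10 -> value=302 (bin 0100101110); offset now 21 = byte 2 bit 5; 19 bits remain
Read 3: bits[21:31] width=10 -> value=525 (bin 1000001101); offset now 31 = byte 3 bit 7; 9 bits remain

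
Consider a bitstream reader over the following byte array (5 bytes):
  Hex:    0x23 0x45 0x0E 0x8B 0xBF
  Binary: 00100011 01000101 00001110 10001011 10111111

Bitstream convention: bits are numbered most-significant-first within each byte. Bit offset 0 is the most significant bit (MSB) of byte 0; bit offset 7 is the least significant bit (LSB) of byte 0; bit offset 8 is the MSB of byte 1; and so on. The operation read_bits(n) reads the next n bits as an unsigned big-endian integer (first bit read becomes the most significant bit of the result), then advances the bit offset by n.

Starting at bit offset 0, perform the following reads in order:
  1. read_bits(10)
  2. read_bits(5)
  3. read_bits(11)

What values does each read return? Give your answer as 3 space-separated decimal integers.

Read 1: bits[0:10] width=10 -> value=141 (bin 0010001101); offset now 10 = byte 1 bit 2; 30 bits remain
Read 2: bits[10:15] width=5 -> value=2 (bin 00010); offset now 15 = byte 1 bit 7; 25 bits remain
Read 3: bits[15:26] width=11 -> value=1082 (bin 10000111010); offset now 26 = byte 3 bit 2; 14 bits remain

Answer: 141 2 1082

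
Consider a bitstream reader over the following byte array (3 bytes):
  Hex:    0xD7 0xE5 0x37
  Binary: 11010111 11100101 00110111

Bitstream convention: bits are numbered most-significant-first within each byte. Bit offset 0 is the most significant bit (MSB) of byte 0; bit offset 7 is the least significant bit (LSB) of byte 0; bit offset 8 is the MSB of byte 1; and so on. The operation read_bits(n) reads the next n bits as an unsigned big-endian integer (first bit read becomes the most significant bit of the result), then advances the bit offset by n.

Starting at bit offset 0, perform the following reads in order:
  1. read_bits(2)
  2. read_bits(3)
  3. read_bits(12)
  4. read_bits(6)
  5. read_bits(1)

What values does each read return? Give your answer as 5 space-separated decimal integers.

Read 1: bits[0:2] width=2 -> value=3 (bin 11); offset now 2 = byte 0 bit 2; 22 bits remain
Read 2: bits[2:5] width=3 -> value=2 (bin 010); offset now 5 = byte 0 bit 5; 19 bits remain
Read 3: bits[5:17] width=12 -> value=4042 (bin 111111001010); offset now 17 = byte 2 bit 1; 7 bits remain
Read 4: bits[17:23] width=6 -> value=27 (bin 011011); offset now 23 = byte 2 bit 7; 1 bits remain
Read 5: bits[23:24] width=1 -> value=1 (bin 1); offset now 24 = byte 3 bit 0; 0 bits remain

Answer: 3 2 4042 27 1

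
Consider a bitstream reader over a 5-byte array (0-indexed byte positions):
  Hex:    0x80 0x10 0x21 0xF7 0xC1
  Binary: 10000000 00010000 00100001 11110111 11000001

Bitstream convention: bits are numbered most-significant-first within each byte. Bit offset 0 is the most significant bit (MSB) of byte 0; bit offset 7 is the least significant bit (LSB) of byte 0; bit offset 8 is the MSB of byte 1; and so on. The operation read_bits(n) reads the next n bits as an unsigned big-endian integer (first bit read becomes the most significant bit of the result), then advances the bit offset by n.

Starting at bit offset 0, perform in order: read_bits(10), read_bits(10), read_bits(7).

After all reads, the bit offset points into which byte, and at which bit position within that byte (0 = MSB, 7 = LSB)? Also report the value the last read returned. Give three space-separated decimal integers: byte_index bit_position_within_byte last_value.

Answer: 3 3 15

Derivation:
Read 1: bits[0:10] width=10 -> value=512 (bin 1000000000); offset now 10 = byte 1 bit 2; 30 bits remain
Read 2: bits[10:20] width=10 -> value=258 (bin 0100000010); offset now 20 = byte 2 bit 4; 20 bits remain
Read 3: bits[20:27] width=7 -> value=15 (bin 0001111); offset now 27 = byte 3 bit 3; 13 bits remain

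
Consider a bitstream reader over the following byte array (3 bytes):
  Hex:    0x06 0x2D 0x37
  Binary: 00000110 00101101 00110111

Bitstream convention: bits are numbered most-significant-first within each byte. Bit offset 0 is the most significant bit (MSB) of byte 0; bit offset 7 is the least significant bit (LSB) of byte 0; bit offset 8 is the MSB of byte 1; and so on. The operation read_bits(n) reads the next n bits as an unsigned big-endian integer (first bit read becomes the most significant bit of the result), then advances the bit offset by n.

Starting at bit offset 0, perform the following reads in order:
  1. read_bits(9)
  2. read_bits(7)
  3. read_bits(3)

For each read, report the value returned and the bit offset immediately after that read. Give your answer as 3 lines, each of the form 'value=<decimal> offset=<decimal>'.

Read 1: bits[0:9] width=9 -> value=12 (bin 000001100); offset now 9 = byte 1 bit 1; 15 bits remain
Read 2: bits[9:16] width=7 -> value=45 (bin 0101101); offset now 16 = byte 2 bit 0; 8 bits remain
Read 3: bits[16:19] width=3 -> value=1 (bin 001); offset now 19 = byte 2 bit 3; 5 bits remain

Answer: value=12 offset=9
value=45 offset=16
value=1 offset=19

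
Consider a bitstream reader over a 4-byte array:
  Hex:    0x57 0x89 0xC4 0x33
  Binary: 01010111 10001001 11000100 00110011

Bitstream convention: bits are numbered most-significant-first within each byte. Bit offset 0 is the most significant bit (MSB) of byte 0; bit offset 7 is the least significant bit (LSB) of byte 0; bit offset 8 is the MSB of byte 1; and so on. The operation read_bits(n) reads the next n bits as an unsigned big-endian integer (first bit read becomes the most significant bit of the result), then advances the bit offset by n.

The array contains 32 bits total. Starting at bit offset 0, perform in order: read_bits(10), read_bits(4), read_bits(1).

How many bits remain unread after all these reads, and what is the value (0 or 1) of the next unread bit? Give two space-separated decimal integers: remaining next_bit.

Answer: 17 1

Derivation:
Read 1: bits[0:10] width=10 -> value=350 (bin 0101011110); offset now 10 = byte 1 bit 2; 22 bits remain
Read 2: bits[10:14] width=4 -> value=2 (bin 0010); offset now 14 = byte 1 bit 6; 18 bits remain
Read 3: bits[14:15] width=1 -> value=0 (bin 0); offset now 15 = byte 1 bit 7; 17 bits remain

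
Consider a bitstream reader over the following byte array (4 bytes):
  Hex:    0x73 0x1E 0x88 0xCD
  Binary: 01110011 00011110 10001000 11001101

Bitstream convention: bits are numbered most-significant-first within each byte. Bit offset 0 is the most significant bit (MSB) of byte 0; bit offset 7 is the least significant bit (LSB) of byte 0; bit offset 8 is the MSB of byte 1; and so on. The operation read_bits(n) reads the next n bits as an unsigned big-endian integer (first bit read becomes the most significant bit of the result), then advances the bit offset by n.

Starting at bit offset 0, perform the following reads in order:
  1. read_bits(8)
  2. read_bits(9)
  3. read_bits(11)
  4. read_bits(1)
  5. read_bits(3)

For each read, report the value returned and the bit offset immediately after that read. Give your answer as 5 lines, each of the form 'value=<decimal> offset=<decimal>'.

Answer: value=115 offset=8
value=61 offset=17
value=140 offset=28
value=1 offset=29
value=5 offset=32

Derivation:
Read 1: bits[0:8] width=8 -> value=115 (bin 01110011); offset now 8 = byte 1 bit 0; 24 bits remain
Read 2: bits[8:17] width=9 -> value=61 (bin 000111101); offset now 17 = byte 2 bit 1; 15 bits remain
Read 3: bits[17:28] width=11 -> value=140 (bin 00010001100); offset now 28 = byte 3 bit 4; 4 bits remain
Read 4: bits[28:29] width=1 -> value=1 (bin 1); offset now 29 = byte 3 bit 5; 3 bits remain
Read 5: bits[29:32] width=3 -> value=5 (bin 101); offset now 32 = byte 4 bit 0; 0 bits remain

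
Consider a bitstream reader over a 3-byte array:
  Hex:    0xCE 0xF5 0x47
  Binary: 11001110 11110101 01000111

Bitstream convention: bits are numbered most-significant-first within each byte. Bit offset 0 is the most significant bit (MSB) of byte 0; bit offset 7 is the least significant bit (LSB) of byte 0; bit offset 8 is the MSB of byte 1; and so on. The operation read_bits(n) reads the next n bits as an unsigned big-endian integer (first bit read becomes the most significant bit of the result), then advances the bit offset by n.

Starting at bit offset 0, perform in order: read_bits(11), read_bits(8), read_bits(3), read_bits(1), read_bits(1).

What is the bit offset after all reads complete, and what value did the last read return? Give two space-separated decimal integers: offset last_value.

Read 1: bits[0:11] width=11 -> value=1655 (bin 11001110111); offset now 11 = byte 1 bit 3; 13 bits remain
Read 2: bits[11:19] width=8 -> value=170 (bin 10101010); offset now 19 = byte 2 bit 3; 5 bits remain
Read 3: bits[19:22] width=3 -> value=1 (bin 001); offset now 22 = byte 2 bit 6; 2 bits remain
Read 4: bits[22:23] width=1 -> value=1 (bin 1); offset now 23 = byte 2 bit 7; 1 bits remain
Read 5: bits[23:24] width=1 -> value=1 (bin 1); offset now 24 = byte 3 bit 0; 0 bits remain

Answer: 24 1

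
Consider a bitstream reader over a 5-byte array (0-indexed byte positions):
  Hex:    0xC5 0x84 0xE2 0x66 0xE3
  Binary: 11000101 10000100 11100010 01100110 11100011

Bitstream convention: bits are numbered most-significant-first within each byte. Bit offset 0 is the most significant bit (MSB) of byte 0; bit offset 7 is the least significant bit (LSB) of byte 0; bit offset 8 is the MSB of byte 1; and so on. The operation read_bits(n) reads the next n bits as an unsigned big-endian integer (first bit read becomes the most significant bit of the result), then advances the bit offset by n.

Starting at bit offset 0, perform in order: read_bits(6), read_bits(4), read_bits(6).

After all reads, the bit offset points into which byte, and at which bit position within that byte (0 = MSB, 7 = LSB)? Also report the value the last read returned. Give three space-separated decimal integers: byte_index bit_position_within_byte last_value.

Answer: 2 0 4

Derivation:
Read 1: bits[0:6] width=6 -> value=49 (bin 110001); offset now 6 = byte 0 bit 6; 34 bits remain
Read 2: bits[6:10] width=4 -> value=6 (bin 0110); offset now 10 = byte 1 bit 2; 30 bits remain
Read 3: bits[10:16] width=6 -> value=4 (bin 000100); offset now 16 = byte 2 bit 0; 24 bits remain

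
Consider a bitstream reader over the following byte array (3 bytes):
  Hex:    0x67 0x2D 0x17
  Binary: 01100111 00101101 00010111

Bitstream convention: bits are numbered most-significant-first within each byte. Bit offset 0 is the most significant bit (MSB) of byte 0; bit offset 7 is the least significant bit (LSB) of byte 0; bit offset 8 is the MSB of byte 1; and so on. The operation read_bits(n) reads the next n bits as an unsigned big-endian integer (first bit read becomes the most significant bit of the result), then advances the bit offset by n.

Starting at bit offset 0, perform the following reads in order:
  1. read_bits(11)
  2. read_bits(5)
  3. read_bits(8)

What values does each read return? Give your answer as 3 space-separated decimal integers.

Answer: 825 13 23

Derivation:
Read 1: bits[0:11] width=11 -> value=825 (bin 01100111001); offset now 11 = byte 1 bit 3; 13 bits remain
Read 2: bits[11:16] width=5 -> value=13 (bin 01101); offset now 16 = byte 2 bit 0; 8 bits remain
Read 3: bits[16:24] width=8 -> value=23 (bin 00010111); offset now 24 = byte 3 bit 0; 0 bits remain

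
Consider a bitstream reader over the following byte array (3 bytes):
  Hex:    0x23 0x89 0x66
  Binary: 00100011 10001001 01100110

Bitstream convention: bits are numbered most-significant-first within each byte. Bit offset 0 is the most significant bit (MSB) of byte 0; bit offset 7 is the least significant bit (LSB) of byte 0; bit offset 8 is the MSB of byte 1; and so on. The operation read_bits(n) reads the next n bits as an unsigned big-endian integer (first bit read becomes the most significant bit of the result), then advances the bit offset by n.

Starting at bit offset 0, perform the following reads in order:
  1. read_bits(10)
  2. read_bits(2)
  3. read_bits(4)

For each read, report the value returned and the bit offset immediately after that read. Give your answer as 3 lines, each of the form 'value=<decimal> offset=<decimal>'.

Answer: value=142 offset=10
value=0 offset=12
value=9 offset=16

Derivation:
Read 1: bits[0:10] width=10 -> value=142 (bin 0010001110); offset now 10 = byte 1 bit 2; 14 bits remain
Read 2: bits[10:12] width=2 -> value=0 (bin 00); offset now 12 = byte 1 bit 4; 12 bits remain
Read 3: bits[12:16] width=4 -> value=9 (bin 1001); offset now 16 = byte 2 bit 0; 8 bits remain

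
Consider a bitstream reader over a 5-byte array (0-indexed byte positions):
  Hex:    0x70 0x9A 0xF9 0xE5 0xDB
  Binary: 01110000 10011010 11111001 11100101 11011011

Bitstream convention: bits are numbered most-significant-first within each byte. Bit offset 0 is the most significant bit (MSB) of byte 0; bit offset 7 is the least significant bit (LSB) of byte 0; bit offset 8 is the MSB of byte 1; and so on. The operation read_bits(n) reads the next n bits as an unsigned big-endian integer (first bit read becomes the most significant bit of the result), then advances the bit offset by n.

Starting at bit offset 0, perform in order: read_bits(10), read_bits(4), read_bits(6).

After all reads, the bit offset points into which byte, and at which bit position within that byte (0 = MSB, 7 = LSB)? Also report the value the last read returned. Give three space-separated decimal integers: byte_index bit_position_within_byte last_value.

Read 1: bits[0:10] width=10 -> value=450 (bin 0111000010); offset now 10 = byte 1 bit 2; 30 bits remain
Read 2: bits[10:14] width=4 -> value=6 (bin 0110); offset now 14 = byte 1 bit 6; 26 bits remain
Read 3: bits[14:20] width=6 -> value=47 (bin 101111); offset now 20 = byte 2 bit 4; 20 bits remain

Answer: 2 4 47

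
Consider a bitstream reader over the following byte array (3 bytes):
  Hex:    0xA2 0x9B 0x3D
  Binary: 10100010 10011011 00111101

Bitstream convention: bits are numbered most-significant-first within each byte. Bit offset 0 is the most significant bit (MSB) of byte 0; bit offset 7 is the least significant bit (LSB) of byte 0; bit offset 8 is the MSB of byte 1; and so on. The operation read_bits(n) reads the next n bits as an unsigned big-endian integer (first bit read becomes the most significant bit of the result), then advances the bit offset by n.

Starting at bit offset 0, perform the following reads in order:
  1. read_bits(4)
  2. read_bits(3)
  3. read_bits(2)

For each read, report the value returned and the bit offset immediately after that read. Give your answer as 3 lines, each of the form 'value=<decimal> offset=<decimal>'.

Read 1: bits[0:4] width=4 -> value=10 (bin 1010); offset now 4 = byte 0 bit 4; 20 bits remain
Read 2: bits[4:7] width=3 -> value=1 (bin 001); offset now 7 = byte 0 bit 7; 17 bits remain
Read 3: bits[7:9] width=2 -> value=1 (bin 01); offset now 9 = byte 1 bit 1; 15 bits remain

Answer: value=10 offset=4
value=1 offset=7
value=1 offset=9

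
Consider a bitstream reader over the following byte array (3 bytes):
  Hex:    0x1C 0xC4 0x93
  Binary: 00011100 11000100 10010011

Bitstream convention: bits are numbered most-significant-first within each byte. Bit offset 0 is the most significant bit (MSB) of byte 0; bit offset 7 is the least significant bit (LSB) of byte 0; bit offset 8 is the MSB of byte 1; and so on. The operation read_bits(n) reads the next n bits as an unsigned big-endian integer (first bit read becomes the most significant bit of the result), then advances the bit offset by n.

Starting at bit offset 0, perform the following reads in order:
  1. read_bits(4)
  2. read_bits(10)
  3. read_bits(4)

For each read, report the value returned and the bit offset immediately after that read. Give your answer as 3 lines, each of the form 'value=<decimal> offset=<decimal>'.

Answer: value=1 offset=4
value=817 offset=14
value=2 offset=18

Derivation:
Read 1: bits[0:4] width=4 -> value=1 (bin 0001); offset now 4 = byte 0 bit 4; 20 bits remain
Read 2: bits[4:14] width=10 -> value=817 (bin 1100110001); offset now 14 = byte 1 bit 6; 10 bits remain
Read 3: bits[14:18] width=4 -> value=2 (bin 0010); offset now 18 = byte 2 bit 2; 6 bits remain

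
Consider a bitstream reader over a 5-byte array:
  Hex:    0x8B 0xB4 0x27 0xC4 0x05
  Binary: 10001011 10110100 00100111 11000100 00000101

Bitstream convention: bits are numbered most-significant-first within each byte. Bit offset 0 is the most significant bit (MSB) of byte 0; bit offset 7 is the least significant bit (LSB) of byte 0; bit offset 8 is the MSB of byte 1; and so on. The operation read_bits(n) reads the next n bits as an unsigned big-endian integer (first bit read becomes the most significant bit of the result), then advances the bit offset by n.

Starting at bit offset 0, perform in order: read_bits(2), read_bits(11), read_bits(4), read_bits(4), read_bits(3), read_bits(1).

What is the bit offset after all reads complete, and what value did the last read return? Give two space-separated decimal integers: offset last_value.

Read 1: bits[0:2] width=2 -> value=2 (bin 10); offset now 2 = byte 0 bit 2; 38 bits remain
Read 2: bits[2:13] width=11 -> value=374 (bin 00101110110); offset now 13 = byte 1 bit 5; 27 bits remain
Read 3: bits[13:17] width=4 -> value=8 (bin 1000); offset now 17 = byte 2 bit 1; 23 bits remain
Read 4: bits[17:21] width=4 -> value=4 (bin 0100); offset now 21 = byte 2 bit 5; 19 bits remain
Read 5: bits[21:24] width=3 -> value=7 (bin 111); offset now 24 = byte 3 bit 0; 16 bits remain
Read 6: bits[24:25] width=1 -> value=1 (bin 1); offset now 25 = byte 3 bit 1; 15 bits remain

Answer: 25 1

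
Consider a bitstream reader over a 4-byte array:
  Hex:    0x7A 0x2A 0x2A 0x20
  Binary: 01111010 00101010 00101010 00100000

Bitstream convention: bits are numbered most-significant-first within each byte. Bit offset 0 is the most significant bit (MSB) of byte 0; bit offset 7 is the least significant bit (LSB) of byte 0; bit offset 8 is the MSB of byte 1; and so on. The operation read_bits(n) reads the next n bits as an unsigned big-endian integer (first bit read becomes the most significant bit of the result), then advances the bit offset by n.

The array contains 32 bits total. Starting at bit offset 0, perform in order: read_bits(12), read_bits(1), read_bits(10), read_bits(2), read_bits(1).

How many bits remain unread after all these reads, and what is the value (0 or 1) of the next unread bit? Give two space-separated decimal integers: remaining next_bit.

Read 1: bits[0:12] width=12 -> value=1954 (bin 011110100010); offset now 12 = byte 1 bit 4; 20 bits remain
Read 2: bits[12:13] width=1 -> value=1 (bin 1); offset now 13 = byte 1 bit 5; 19 bits remain
Read 3: bits[13:23] width=10 -> value=277 (bin 0100010101); offset now 23 = byte 2 bit 7; 9 bits remain
Read 4: bits[23:25] width=2 -> value=0 (bin 00); offset now 25 = byte 3 bit 1; 7 bits remain
Read 5: bits[25:26] width=1 -> value=0 (bin 0); offset now 26 = byte 3 bit 2; 6 bits remain

Answer: 6 1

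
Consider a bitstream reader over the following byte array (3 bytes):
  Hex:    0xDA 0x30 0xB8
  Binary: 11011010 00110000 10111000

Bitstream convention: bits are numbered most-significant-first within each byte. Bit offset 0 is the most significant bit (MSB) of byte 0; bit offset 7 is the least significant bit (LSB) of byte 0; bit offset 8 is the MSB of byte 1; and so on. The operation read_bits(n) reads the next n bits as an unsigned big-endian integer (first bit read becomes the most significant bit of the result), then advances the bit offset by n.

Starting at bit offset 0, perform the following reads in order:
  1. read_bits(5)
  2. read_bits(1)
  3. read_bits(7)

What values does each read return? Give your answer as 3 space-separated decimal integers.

Read 1: bits[0:5] width=5 -> value=27 (bin 11011); offset now 5 = byte 0 bit 5; 19 bits remain
Read 2: bits[5:6] width=1 -> value=0 (bin 0); offset now 6 = byte 0 bit 6; 18 bits remain
Read 3: bits[6:13] width=7 -> value=70 (bin 1000110); offset now 13 = byte 1 bit 5; 11 bits remain

Answer: 27 0 70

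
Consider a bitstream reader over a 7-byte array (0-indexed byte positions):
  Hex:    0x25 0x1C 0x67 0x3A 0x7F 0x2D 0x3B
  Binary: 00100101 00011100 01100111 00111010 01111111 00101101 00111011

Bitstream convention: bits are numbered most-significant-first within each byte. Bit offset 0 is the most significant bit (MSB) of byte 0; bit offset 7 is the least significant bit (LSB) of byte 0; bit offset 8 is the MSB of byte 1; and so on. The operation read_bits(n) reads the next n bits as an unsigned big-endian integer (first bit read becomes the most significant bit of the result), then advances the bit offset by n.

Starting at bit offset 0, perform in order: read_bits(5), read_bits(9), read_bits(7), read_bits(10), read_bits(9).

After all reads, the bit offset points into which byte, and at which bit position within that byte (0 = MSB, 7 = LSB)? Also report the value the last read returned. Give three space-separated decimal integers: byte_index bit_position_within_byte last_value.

Answer: 5 0 127

Derivation:
Read 1: bits[0:5] width=5 -> value=4 (bin 00100); offset now 5 = byte 0 bit 5; 51 bits remain
Read 2: bits[5:14] width=9 -> value=327 (bin 101000111); offset now 14 = byte 1 bit 6; 42 bits remain
Read 3: bits[14:21] width=7 -> value=12 (bin 0001100); offset now 21 = byte 2 bit 5; 35 bits remain
Read 4: bits[21:31] width=10 -> value=925 (bin 1110011101); offset now 31 = byte 3 bit 7; 25 bits remain
Read 5: bits[31:40] width=9 -> value=127 (bin 001111111); offset now 40 = byte 5 bit 0; 16 bits remain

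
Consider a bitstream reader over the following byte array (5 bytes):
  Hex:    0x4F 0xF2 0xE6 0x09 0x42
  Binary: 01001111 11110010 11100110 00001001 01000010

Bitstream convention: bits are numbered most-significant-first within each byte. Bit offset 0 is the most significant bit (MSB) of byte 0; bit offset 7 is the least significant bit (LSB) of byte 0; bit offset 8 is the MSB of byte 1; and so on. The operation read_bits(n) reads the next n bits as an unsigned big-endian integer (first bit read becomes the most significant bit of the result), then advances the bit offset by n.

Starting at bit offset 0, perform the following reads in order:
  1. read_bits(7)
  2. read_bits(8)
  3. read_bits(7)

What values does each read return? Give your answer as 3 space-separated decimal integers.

Read 1: bits[0:7] width=7 -> value=39 (bin 0100111); offset now 7 = byte 0 bit 7; 33 bits remain
Read 2: bits[7:15] width=8 -> value=249 (bin 11111001); offset now 15 = byte 1 bit 7; 25 bits remain
Read 3: bits[15:22] width=7 -> value=57 (bin 0111001); offset now 22 = byte 2 bit 6; 18 bits remain

Answer: 39 249 57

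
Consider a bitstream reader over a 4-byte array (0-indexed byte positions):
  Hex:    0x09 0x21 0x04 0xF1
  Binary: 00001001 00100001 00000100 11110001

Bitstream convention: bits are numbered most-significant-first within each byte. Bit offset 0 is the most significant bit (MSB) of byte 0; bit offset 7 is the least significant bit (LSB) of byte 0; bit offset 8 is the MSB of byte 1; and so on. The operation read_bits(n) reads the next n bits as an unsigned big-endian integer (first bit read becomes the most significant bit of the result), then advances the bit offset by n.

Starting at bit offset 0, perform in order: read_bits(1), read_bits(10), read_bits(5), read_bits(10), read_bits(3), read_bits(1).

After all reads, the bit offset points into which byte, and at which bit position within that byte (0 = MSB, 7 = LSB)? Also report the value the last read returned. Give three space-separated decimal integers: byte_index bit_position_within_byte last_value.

Read 1: bits[0:1] width=1 -> value=0 (bin 0); offset now 1 = byte 0 bit 1; 31 bits remain
Read 2: bits[1:11] width=10 -> value=73 (bin 0001001001); offset now 11 = byte 1 bit 3; 21 bits remain
Read 3: bits[11:16] width=5 -> value=1 (bin 00001); offset now 16 = byte 2 bit 0; 16 bits remain
Read 4: bits[16:26] width=10 -> value=19 (bin 0000010011); offset now 26 = byte 3 bit 2; 6 bits remain
Read 5: bits[26:29] width=3 -> value=6 (bin 110); offset now 29 = byte 3 bit 5; 3 bits remain
Read 6: bits[29:30] width=1 -> value=0 (bin 0); offset now 30 = byte 3 bit 6; 2 bits remain

Answer: 3 6 0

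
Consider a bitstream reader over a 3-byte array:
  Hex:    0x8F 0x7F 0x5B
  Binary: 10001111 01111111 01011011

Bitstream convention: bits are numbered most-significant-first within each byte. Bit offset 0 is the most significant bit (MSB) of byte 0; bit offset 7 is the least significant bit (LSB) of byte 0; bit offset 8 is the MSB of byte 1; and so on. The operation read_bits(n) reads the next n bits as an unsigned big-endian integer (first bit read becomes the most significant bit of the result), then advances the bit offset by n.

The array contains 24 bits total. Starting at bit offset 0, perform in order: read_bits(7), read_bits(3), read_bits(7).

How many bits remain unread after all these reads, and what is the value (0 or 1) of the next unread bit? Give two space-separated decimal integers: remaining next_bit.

Read 1: bits[0:7] width=7 -> value=71 (bin 1000111); offset now 7 = byte 0 bit 7; 17 bits remain
Read 2: bits[7:10] width=3 -> value=5 (bin 101); offset now 10 = byte 1 bit 2; 14 bits remain
Read 3: bits[10:17] width=7 -> value=126 (bin 1111110); offset now 17 = byte 2 bit 1; 7 bits remain

Answer: 7 1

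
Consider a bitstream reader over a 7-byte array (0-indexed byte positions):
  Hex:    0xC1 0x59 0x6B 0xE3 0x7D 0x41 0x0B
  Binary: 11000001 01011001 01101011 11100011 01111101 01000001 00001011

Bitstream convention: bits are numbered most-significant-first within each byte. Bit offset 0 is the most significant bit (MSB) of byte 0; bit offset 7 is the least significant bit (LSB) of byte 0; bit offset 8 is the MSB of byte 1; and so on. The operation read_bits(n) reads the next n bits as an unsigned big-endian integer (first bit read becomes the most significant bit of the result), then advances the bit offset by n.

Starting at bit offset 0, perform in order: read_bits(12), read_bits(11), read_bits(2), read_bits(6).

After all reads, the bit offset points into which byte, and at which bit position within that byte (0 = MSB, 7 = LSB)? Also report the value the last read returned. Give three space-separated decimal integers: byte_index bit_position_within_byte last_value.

Read 1: bits[0:12] width=12 -> value=3093 (bin 110000010101); offset now 12 = byte 1 bit 4; 44 bits remain
Read 2: bits[12:23] width=11 -> value=1205 (bin 10010110101); offset now 23 = byte 2 bit 7; 33 bits remain
Read 3: bits[23:25] width=2 -> value=3 (bin 11); offset now 25 = byte 3 bit 1; 31 bits remain
Read 4: bits[25:31] width=6 -> value=49 (bin 110001); offset now 31 = byte 3 bit 7; 25 bits remain

Answer: 3 7 49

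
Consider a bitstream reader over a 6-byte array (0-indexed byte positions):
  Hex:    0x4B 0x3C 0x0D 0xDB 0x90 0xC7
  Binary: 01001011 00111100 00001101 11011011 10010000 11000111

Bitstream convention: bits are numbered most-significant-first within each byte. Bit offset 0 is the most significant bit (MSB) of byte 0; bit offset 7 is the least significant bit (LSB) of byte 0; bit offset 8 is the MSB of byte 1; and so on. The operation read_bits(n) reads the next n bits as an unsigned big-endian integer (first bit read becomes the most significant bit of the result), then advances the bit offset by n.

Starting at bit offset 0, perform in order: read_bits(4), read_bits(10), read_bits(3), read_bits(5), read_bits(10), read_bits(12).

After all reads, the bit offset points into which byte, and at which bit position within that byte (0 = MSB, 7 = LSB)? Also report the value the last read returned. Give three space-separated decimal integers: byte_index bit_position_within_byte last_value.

Answer: 5 4 2316

Derivation:
Read 1: bits[0:4] width=4 -> value=4 (bin 0100); offset now 4 = byte 0 bit 4; 44 bits remain
Read 2: bits[4:14] width=10 -> value=719 (bin 1011001111); offset now 14 = byte 1 bit 6; 34 bits remain
Read 3: bits[14:17] width=3 -> value=0 (bin 000); offset now 17 = byte 2 bit 1; 31 bits remain
Read 4: bits[17:22] width=5 -> value=3 (bin 00011); offset now 22 = byte 2 bit 6; 26 bits remain
Read 5: bits[22:32] width=10 -> value=475 (bin 0111011011); offset now 32 = byte 4 bit 0; 16 bits remain
Read 6: bits[32:44] width=12 -> value=2316 (bin 100100001100); offset now 44 = byte 5 bit 4; 4 bits remain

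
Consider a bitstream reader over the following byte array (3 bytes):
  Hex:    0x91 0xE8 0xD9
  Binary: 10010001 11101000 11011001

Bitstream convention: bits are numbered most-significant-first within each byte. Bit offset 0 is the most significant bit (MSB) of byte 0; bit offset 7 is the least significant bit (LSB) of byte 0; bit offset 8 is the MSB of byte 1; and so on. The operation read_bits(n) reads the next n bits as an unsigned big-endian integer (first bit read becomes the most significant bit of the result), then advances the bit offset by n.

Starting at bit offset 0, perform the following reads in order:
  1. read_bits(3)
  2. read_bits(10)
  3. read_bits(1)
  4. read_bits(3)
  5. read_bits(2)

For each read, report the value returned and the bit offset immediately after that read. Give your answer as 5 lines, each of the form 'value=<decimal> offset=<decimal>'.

Answer: value=4 offset=3
value=573 offset=13
value=0 offset=14
value=1 offset=17
value=2 offset=19

Derivation:
Read 1: bits[0:3] width=3 -> value=4 (bin 100); offset now 3 = byte 0 bit 3; 21 bits remain
Read 2: bits[3:13] width=10 -> value=573 (bin 1000111101); offset now 13 = byte 1 bit 5; 11 bits remain
Read 3: bits[13:14] width=1 -> value=0 (bin 0); offset now 14 = byte 1 bit 6; 10 bits remain
Read 4: bits[14:17] width=3 -> value=1 (bin 001); offset now 17 = byte 2 bit 1; 7 bits remain
Read 5: bits[17:19] width=2 -> value=2 (bin 10); offset now 19 = byte 2 bit 3; 5 bits remain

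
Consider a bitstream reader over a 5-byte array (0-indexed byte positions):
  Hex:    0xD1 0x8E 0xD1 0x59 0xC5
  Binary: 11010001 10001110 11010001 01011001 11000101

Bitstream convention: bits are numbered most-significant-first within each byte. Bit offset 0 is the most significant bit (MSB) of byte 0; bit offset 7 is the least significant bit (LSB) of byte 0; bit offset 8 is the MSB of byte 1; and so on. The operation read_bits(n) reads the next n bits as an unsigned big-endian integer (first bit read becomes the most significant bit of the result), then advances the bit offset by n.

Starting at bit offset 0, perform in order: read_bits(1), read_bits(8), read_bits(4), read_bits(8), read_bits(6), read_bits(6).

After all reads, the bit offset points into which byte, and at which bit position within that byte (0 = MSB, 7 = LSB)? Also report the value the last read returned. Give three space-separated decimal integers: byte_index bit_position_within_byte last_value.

Answer: 4 1 51

Derivation:
Read 1: bits[0:1] width=1 -> value=1 (bin 1); offset now 1 = byte 0 bit 1; 39 bits remain
Read 2: bits[1:9] width=8 -> value=163 (bin 10100011); offset now 9 = byte 1 bit 1; 31 bits remain
Read 3: bits[9:13] width=4 -> value=1 (bin 0001); offset now 13 = byte 1 bit 5; 27 bits remain
Read 4: bits[13:21] width=8 -> value=218 (bin 11011010); offset now 21 = byte 2 bit 5; 19 bits remain
Read 5: bits[21:27] width=6 -> value=10 (bin 001010); offset now 27 = byte 3 bit 3; 13 bits remain
Read 6: bits[27:33] width=6 -> value=51 (bin 110011); offset now 33 = byte 4 bit 1; 7 bits remain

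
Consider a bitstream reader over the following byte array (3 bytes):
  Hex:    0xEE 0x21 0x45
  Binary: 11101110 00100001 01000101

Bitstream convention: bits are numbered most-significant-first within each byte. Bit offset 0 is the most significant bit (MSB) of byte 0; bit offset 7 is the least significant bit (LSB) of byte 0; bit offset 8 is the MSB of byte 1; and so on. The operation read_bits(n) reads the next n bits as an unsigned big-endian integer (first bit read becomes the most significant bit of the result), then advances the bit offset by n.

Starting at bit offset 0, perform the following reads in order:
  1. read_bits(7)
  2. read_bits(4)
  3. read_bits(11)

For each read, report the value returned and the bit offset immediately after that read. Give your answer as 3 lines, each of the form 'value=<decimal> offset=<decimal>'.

Read 1: bits[0:7] width=7 -> value=119 (bin 1110111); offset now 7 = byte 0 bit 7; 17 bits remain
Read 2: bits[7:11] width=4 -> value=1 (bin 0001); offset now 11 = byte 1 bit 3; 13 bits remain
Read 3: bits[11:22] width=11 -> value=81 (bin 00001010001); offset now 22 = byte 2 bit 6; 2 bits remain

Answer: value=119 offset=7
value=1 offset=11
value=81 offset=22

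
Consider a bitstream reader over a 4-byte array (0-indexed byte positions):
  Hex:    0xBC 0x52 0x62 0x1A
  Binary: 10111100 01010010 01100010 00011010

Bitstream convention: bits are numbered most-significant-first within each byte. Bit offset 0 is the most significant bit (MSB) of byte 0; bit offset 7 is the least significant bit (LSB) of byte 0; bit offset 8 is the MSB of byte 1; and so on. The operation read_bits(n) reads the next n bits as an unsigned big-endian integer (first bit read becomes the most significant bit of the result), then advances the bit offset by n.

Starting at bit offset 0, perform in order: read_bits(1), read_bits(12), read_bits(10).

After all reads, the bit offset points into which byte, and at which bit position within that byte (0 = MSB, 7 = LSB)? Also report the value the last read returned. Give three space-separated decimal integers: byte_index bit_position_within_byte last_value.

Answer: 2 7 305

Derivation:
Read 1: bits[0:1] width=1 -> value=1 (bin 1); offset now 1 = byte 0 bit 1; 31 bits remain
Read 2: bits[1:13] width=12 -> value=1930 (bin 011110001010); offset now 13 = byte 1 bit 5; 19 bits remain
Read 3: bits[13:23] width=10 -> value=305 (bin 0100110001); offset now 23 = byte 2 bit 7; 9 bits remain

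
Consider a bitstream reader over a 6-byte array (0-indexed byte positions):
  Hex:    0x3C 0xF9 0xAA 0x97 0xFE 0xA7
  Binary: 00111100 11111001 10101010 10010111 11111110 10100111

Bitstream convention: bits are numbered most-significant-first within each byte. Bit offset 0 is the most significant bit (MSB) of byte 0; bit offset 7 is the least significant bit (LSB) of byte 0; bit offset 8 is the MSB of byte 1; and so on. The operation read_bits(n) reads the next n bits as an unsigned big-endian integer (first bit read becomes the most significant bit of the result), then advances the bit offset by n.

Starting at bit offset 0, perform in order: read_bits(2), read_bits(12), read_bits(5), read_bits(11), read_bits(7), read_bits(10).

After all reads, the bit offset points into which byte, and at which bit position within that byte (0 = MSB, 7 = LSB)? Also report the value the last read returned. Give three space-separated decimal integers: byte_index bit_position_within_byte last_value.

Answer: 5 7 851

Derivation:
Read 1: bits[0:2] width=2 -> value=0 (bin 00); offset now 2 = byte 0 bit 2; 46 bits remain
Read 2: bits[2:14] width=12 -> value=3902 (bin 111100111110); offset now 14 = byte 1 bit 6; 34 bits remain
Read 3: bits[14:19] width=5 -> value=13 (bin 01101); offset now 19 = byte 2 bit 3; 29 bits remain
Read 4: bits[19:30] width=11 -> value=677 (bin 01010100101); offset now 30 = byte 3 bit 6; 18 bits remain
Read 5: bits[30:37] width=7 -> value=127 (bin 1111111); offset now 37 = byte 4 bit 5; 11 bits remain
Read 6: bits[37:47] width=10 -> value=851 (bin 1101010011); offset now 47 = byte 5 bit 7; 1 bits remain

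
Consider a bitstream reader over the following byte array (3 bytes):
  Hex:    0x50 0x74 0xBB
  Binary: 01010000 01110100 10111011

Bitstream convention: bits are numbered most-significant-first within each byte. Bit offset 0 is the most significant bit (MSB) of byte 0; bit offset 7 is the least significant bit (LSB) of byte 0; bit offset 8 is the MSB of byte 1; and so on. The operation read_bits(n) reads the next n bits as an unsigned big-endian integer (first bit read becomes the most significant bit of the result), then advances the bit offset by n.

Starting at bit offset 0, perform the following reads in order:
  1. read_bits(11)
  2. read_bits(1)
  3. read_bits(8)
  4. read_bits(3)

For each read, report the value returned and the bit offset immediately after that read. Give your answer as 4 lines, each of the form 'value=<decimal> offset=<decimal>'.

Read 1: bits[0:11] width=11 -> value=643 (bin 01010000011); offset now 11 = byte 1 bit 3; 13 bits remain
Read 2: bits[11:12] width=1 -> value=1 (bin 1); offset now 12 = byte 1 bit 4; 12 bits remain
Read 3: bits[12:20] width=8 -> value=75 (bin 01001011); offset now 20 = byte 2 bit 4; 4 bits remain
Read 4: bits[20:23] width=3 -> value=5 (bin 101); offset now 23 = byte 2 bit 7; 1 bits remain

Answer: value=643 offset=11
value=1 offset=12
value=75 offset=20
value=5 offset=23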